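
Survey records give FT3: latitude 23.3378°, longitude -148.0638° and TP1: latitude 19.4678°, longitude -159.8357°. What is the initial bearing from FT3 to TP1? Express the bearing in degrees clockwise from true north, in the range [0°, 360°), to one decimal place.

252.8°

Δλ = -11.7719°
y = sin Δλ · cos φ₂ = -0.192352
x = cos φ₁ sin φ₂ − sin φ₁ cos φ₂ cos Δλ = -0.059637
θ = atan2(y, x) = -107.2256° → 252.7744° (mod 360°)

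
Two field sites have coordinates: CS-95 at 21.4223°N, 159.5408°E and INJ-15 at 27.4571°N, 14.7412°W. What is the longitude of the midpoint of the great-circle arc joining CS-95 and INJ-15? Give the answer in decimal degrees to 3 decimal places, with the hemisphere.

Bx = cos φ₂ cos Δλ = -0.882941,  By = cos φ₂ sin Δλ = -0.088409
φₘ = atan2(sin φ₁ + sin φ₂, √((cos φ₁ + Bx)² + By²)) = 83.05968°
λₘ = λ₁ + atan2(By, cos φ₁ + Bx) = 98.02590°

98.026°E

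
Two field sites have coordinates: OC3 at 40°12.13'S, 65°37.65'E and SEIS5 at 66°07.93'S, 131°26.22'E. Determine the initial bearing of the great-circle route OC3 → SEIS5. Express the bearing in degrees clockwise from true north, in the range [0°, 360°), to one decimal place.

OC3: φ = -40.20217°, λ = +65.62750°
SEIS5: φ = -66.13217°, λ = +131.43700°
Δλ = 65.8095°
y = sin Δλ · cos φ₂ = 0.369097
x = cos φ₁ sin φ₂ − sin φ₁ cos φ₂ cos Δλ = -0.591430
θ = atan2(y, x) = 148.0327° → 148.0327° (mod 360°)

148.0°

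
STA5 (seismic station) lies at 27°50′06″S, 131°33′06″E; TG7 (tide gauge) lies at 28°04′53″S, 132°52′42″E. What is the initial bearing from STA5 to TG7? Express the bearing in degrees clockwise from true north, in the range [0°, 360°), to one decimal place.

STA5: φ = -27.83500°, λ = +131.55167°
TG7: φ = -28.08139°, λ = +132.87833°
Δλ = 1.3267°
y = sin Δλ · cos φ₂ = 0.020427
x = cos φ₁ sin φ₂ − sin φ₁ cos φ₂ cos Δλ = -0.004411
θ = atan2(y, x) = 102.1845° → 102.1845° (mod 360°)

102.2°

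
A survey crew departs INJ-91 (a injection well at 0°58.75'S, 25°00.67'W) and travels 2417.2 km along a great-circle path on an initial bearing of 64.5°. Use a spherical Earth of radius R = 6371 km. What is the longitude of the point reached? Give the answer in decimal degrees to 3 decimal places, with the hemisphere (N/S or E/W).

INJ-91: φ = -0.97917°, λ = -25.01117°
δ = d/R = 2417.2/6371 = 0.379407 rad
φ₂ = arcsin(sin φ₁ cos δ + cos φ₁ sin δ cos θ)
   = arcsin(-0.01709·0.92888 + 0.99985·0.37037·0.43051) = 8.25340°
λ₂ = λ₁ + atan2(sin θ sin δ cos φ₁, cos δ − sin φ₁ sin φ₂) = -5.26897°

5.269°W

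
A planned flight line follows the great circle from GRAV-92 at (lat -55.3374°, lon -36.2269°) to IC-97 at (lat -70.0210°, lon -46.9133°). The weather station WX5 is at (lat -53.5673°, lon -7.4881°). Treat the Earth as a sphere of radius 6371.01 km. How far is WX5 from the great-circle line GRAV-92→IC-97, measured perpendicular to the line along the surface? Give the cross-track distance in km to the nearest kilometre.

1837 km

δ₁₃ = central angle GRAV-92→WX5 = 0.291140 rad  (haversine)
θ₁₃ = bearing GRAV-92→WX5 = 95.855°,  θ₁₂ = bearing GRAV-92→IC-97 = 193.779°
dₓₜ = R·arcsin(sin δ₁₃ · sin(θ₁₃ − θ₁₂)) = 6371.01·arcsin(0.28704·sin(-97.924°)) = -1836.633 km
|dₓₜ| = 1836.633 km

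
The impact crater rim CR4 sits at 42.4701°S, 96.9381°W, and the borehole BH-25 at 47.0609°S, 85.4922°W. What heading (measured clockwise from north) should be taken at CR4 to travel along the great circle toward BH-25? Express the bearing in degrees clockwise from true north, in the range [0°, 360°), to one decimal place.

123.4°

Δλ = 11.4459°
y = sin Δλ · cos φ₂ = 0.135183
x = cos φ₁ sin φ₂ − sin φ₁ cos φ₂ cos Δλ = -0.089186
θ = atan2(y, x) = 123.4146° → 123.4146° (mod 360°)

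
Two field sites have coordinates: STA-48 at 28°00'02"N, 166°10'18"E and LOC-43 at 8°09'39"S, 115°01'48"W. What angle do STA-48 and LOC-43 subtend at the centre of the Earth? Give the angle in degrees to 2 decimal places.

STA-48: φ = +28.00056°, λ = +166.17167°
LOC-43: φ = -8.16083°, λ = -115.03000°
Δφ = -36.1614°,  Δλ = 78.7983°
a = sin²(Δφ/2) + cos φ₁ cos φ₂ sin²(Δλ/2) = 0.448429
c = 2·arcsin(√a) = 1.467470 rad = 84.0799°

84.08°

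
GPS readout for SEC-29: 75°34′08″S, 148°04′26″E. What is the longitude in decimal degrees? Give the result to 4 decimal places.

148.0739°E

148° + 4′/60 + 26″/3600 = 148 + 0.06667 + 0.00722 = 148.0739°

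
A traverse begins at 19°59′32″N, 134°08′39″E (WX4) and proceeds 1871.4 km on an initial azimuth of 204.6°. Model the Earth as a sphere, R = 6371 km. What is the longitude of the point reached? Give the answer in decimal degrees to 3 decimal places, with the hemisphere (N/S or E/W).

WX4: φ = +19.99222°, λ = +134.14417°
δ = d/R = 1871.4/6371 = 0.293737 rad
φ₂ = arcsin(sin φ₁ cos δ + cos φ₁ sin δ cos θ)
   = arcsin(0.34189·0.95717 + 0.93974·0.28953·-0.90924) = 4.58053°
λ₂ = λ₁ + atan2(sin θ sin δ cos φ₁, cos δ − sin φ₁ sin φ₂) = 127.19940°

127.199°E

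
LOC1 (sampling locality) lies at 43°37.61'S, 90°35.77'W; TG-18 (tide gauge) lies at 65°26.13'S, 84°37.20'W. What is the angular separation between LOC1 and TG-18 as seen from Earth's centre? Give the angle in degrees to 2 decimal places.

22.06°

LOC1: φ = -43.62683°, λ = -90.59617°
TG-18: φ = -65.43550°, λ = -84.62000°
Δφ = -21.8087°,  Δλ = 5.9762°
a = sin²(Δφ/2) + cos φ₁ cos φ₂ sin²(Δλ/2) = 0.036603
c = 2·arcsin(√a) = 0.385011 rad = 22.0595°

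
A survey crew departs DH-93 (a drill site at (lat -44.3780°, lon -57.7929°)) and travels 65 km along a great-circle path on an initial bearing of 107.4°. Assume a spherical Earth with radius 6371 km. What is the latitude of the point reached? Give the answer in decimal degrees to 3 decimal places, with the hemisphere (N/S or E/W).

δ = d/R = 65/6371 = 0.010202 rad
φ₂ = arcsin(sin φ₁ cos δ + cos φ₁ sin δ cos θ)
   = arcsin(-0.69939·0.99995 + 0.71474·0.01020·-0.29904) = -44.55014°
λ₂ = λ₁ + atan2(sin θ sin δ cos φ₁, cos δ − sin φ₁ sin φ₂) = -57.01015°

44.550°S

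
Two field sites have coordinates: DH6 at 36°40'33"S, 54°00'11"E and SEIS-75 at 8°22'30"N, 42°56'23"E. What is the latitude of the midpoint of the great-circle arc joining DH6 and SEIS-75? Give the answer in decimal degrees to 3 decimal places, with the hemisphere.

DH6: φ = -36.67583°, λ = +54.00306°
SEIS-75: φ = +8.37500°, λ = +42.93972°
Bx = cos φ₂ cos Δλ = 0.970950,  By = cos φ₂ sin Δλ = -0.189848
φₘ = atan2(sin φ₁ + sin φ₂, √((cos φ₁ + Bx)² + By²)) = -14.21325°
λₘ = λ₁ + atan2(By, cos φ₁ + Bx) = 47.89120°

14.213°S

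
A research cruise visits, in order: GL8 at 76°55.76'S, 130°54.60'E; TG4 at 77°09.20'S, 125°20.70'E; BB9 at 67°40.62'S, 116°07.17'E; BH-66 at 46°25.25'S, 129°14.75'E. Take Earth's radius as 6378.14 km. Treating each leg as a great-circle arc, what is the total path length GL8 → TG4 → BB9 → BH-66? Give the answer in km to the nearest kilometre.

3721 km

GL8: φ = -76.92933°, λ = +130.91000°
TG4: φ = -77.15333°, λ = +125.34500°
BB9: φ = -67.67700°, λ = +116.11950°
BH-66: φ = -46.42083°, λ = +129.24583°
GL8→TG4: c = 0.022120 rad, d = 141.08 km
TG4→BB9: c = 0.171901 rad, d = 1096.41 km
BB9→BH-66: c = 0.389425 rad, d = 2483.81 km
Total = 141.08 + 1096.41 + 2483.81 = 3721.30 km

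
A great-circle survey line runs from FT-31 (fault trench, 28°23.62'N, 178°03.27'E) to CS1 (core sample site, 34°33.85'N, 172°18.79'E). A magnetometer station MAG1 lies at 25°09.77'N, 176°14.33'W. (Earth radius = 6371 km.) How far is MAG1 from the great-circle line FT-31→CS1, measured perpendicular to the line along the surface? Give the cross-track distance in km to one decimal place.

FT-31: φ = +28.39367°, λ = +178.05450°
CS1: φ = +34.56417°, λ = +172.31317°
MAG1: φ = +25.16283°, λ = -176.23883°
δ₁₃ = central angle FT-31→MAG1 = 0.105267 rad  (haversine)
θ₁₃ = bearing FT-31→MAG1 = 121.069°,  θ₁₂ = bearing FT-31→CS1 = 323.033°
dₓₜ = R·arcsin(sin δ₁₃ · sin(θ₁₃ − θ₁₂)) = 6371·arcsin(0.10507·sin(-201.963°)) = 250.435 km
|dₓₜ| = 250.435 km

250.4 km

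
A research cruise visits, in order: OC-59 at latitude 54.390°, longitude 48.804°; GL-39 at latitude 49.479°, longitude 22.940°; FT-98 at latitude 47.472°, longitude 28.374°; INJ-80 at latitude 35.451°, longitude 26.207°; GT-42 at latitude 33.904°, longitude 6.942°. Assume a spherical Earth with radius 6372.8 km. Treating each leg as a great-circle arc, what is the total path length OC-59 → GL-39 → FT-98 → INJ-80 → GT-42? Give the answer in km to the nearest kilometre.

OC-59→GL-39: c = 0.289334 rad, d = 1843.87 km
GL-39→FT-98: c = 0.071948 rad, d = 458.51 km
FT-98→INJ-80: c = 0.211688 rad, d = 1349.05 km
INJ-80→GT-42: c = 0.277383 rad, d = 1767.71 km
Total = 1843.87 + 458.51 + 1349.05 + 1767.71 = 5419.14 km

5419 km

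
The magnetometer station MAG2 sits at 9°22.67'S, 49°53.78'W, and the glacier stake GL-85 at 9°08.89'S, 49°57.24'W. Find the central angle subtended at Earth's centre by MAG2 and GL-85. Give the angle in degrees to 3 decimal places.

MAG2: φ = -9.37783°, λ = -49.89633°
GL-85: φ = -9.14817°, λ = -49.95400°
Δφ = 0.2297°,  Δλ = -0.0577°
a = sin²(Δφ/2) + cos φ₁ cos φ₂ sin²(Δλ/2) = 0.000004
c = 2·arcsin(√a) = 0.004130 rad = 0.2366°

0.237°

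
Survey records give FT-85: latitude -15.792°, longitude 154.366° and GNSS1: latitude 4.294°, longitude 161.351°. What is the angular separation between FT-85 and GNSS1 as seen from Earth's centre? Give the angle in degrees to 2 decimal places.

21.24°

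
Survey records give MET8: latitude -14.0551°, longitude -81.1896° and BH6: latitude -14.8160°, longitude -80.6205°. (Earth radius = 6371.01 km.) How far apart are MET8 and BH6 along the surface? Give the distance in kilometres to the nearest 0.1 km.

Δφ = -0.7609°,  Δλ = 0.5691°
a = sin²(Δφ/2) + cos φ₁ cos φ₂ sin²(Δλ/2) = 0.000067
c = 2·arcsin(√a) = 0.016398 rad = 0.9395°
d = R·c = 6371.01 × 0.016398 = 104.5 km

104.5 km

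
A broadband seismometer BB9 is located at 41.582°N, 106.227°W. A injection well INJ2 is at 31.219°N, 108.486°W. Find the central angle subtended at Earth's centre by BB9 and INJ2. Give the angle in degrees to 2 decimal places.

10.52°

Δφ = -10.3630°,  Δλ = -2.2590°
a = sin²(Δφ/2) + cos φ₁ cos φ₂ sin²(Δλ/2) = 0.008405
c = 2·arcsin(√a) = 0.183612 rad = 10.5202°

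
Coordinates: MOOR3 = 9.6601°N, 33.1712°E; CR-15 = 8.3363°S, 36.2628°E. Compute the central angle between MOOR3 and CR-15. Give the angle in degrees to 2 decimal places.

18.26°

Δφ = -17.9964°,  Δλ = 3.0916°
a = sin²(Δφ/2) + cos φ₁ cos φ₂ sin²(Δλ/2) = 0.025172
c = 2·arcsin(√a) = 0.318659 rad = 18.2578°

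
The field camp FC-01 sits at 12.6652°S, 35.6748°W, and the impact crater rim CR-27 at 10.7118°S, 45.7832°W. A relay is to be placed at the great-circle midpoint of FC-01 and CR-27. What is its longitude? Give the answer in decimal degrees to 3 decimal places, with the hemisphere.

40.747°W

Bx = cos φ₂ cos Δλ = 0.967322,  By = cos φ₂ sin Δλ = -0.172453
φₘ = atan2(sin φ₁ + sin φ₂, √((cos φ₁ + Bx)² + By²)) = -11.73286°
λₘ = λ₁ + atan2(By, cos φ₁ + Bx) = -40.74687°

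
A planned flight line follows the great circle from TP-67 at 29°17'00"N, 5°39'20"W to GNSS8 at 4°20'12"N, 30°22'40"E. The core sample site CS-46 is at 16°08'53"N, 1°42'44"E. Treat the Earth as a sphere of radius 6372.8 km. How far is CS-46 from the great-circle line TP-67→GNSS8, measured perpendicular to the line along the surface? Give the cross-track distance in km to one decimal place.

TP-67: φ = +29.28333°, λ = -5.65556°
GNSS8: φ = +4.33667°, λ = +30.37778°
CS-46: φ = +16.14806°, λ = +1.71222°
δ₁₃ = central angle TP-67→CS-46 = 0.257935 rad  (haversine)
θ₁₃ = bearing TP-67→CS-46 = 151.125°,  θ₁₂ = bearing TP-67→GNSS8 = 119.247°
dₓₜ = R·arcsin(sin δ₁₃ · sin(θ₁₃ − θ₁₂)) = 6372.8·arcsin(0.25508·sin(31.878°)) = 861.121 km
|dₓₜ| = 861.121 km

861.1 km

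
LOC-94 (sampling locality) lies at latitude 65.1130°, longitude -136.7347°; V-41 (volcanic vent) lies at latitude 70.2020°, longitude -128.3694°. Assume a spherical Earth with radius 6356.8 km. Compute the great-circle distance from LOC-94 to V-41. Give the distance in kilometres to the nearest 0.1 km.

664.5 km

Δφ = 5.0890°,  Δλ = 8.3653°
a = sin²(Δφ/2) + cos φ₁ cos φ₂ sin²(Δλ/2) = 0.002729
c = 2·arcsin(√a) = 0.104531 rad = 5.9892°
d = R·c = 6356.8 × 0.104531 = 664.5 km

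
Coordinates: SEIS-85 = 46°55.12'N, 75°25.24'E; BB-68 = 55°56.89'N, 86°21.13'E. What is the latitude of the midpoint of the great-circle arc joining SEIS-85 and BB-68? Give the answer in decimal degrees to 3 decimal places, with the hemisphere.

SEIS-85: φ = +46.91867°, λ = +75.42067°
BB-68: φ = +55.94817°, λ = +86.35217°
Bx = cos φ₂ cos Δλ = 0.549782,  By = cos φ₂ sin Δλ = 0.106185
φₘ = atan2(sin φ₁ + sin φ₂, √((cos φ₁ + Bx)² + By²)) = 51.55937°
λₘ = λ₁ + atan2(By, cos φ₁ + Bx) = 80.34351°

51.559°N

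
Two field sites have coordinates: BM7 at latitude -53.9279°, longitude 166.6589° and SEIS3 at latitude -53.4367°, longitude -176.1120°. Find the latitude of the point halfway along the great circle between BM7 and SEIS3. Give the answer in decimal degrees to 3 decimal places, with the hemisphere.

53.992°S

Bx = cos φ₂ cos Δλ = 0.568980,  By = cos φ₂ sin Δλ = 0.176445
φₘ = atan2(sin φ₁ + sin φ₂, √((cos φ₁ + Bx)² + By²)) = -53.99198°
λₘ = λ₁ + atan2(By, cos φ₁ + Bx) = 175.32407°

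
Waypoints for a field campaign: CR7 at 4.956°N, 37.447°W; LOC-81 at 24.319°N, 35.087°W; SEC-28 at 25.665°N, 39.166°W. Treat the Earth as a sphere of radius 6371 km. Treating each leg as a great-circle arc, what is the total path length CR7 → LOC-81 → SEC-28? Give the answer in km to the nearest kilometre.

CR7→LOC-81: c = 0.340263 rad, d = 2167.82 km
LOC-81→SEC-28: c = 0.068665 rad, d = 437.46 km
Total = 2167.82 + 437.46 = 2605.28 km

2605 km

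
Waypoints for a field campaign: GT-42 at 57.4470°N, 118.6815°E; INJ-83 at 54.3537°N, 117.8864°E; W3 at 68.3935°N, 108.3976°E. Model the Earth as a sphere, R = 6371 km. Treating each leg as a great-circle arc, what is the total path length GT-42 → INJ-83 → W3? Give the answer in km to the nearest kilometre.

1984 km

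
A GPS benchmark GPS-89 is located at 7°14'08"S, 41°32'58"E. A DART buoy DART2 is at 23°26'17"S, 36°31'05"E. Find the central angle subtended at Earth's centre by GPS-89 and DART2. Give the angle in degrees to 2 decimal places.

GPS-89: φ = -7.23556°, λ = +41.54944°
DART2: φ = -23.43806°, λ = +36.51806°
Δφ = -16.2025°,  Δλ = -5.0314°
a = sin²(Δφ/2) + cos φ₁ cos φ₂ sin²(Δλ/2) = 0.021613
c = 2·arcsin(√a) = 0.295095 rad = 16.9077°

16.91°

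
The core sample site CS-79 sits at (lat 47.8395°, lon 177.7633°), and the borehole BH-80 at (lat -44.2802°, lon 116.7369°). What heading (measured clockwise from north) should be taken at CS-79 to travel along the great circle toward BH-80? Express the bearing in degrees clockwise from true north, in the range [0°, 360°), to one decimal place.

Δλ = -61.0264°
y = sin Δλ · cos φ₂ = -0.626330
x = cos φ₁ sin φ₂ − sin φ₁ cos φ₂ cos Δλ = -0.725691
θ = atan2(y, x) = -139.2032° → 220.7968° (mod 360°)

220.8°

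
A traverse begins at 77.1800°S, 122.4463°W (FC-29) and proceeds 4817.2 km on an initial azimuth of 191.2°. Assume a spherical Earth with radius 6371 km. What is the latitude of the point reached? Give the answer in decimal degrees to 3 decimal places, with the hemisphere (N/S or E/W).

δ = d/R = 4817.2/6371 = 0.756114 rad
φ₂ = arcsin(sin φ₁ cos δ + cos φ₁ sin δ cos θ)
   = arcsin(-0.97507·0.72751 + 0.22189·0.68610·-0.98096) = -59.17216°
λ₂ = λ₁ + atan2(sin θ sin δ cos φ₁, cos δ − sin φ₁ sin φ₂) = 72.62659°

59.172°S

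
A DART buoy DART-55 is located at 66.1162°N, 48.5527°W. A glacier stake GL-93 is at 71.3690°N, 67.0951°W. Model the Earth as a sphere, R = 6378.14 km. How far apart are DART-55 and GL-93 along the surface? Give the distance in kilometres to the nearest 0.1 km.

943.2 km

Δφ = 5.2528°,  Δλ = -18.5424°
a = sin²(Δφ/2) + cos φ₁ cos φ₂ sin²(Δλ/2) = 0.005457
c = 2·arcsin(√a) = 0.147879 rad = 8.4729°
d = R·c = 6378.14 × 0.147879 = 943.2 km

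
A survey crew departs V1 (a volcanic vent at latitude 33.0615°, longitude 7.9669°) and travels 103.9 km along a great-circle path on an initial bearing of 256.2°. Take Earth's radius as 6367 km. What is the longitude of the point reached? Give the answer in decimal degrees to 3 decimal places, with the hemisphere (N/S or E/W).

δ = d/R = 103.9/6367 = 0.016319 rad
φ₂ = arcsin(sin φ₁ cos δ + cos φ₁ sin δ cos θ)
   = arcsin(0.54554·0.99987 + 0.83809·0.01632·-0.23853) = 32.83381°
λ₂ = λ₁ + atan2(sin θ sin δ cos φ₁, cos δ − sin φ₁ sin φ₂) = 6.88626°

6.886°E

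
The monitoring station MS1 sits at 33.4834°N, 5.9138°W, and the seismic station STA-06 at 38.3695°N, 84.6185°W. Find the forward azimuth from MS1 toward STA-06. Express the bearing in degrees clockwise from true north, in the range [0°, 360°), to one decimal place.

299.4°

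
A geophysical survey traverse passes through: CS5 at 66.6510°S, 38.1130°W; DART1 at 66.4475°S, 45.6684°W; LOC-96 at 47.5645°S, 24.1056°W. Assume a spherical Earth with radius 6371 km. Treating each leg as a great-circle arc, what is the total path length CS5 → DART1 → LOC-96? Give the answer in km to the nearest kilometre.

CS5→DART1: c = 0.052565 rad, d = 334.89 km
DART1→LOC-96: c = 0.383631 rad, d = 2444.11 km
Total = 334.89 + 2444.11 = 2779.01 km

2779 km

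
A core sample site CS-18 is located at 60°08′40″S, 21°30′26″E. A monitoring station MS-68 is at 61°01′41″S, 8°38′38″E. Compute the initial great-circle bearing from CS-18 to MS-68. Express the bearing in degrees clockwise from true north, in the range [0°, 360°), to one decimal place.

256.5°

CS-18: φ = -60.14444°, λ = +21.50722°
MS-68: φ = -61.02806°, λ = +8.64389°
Δλ = -12.8633°
y = sin Δλ · cos φ₂ = -0.107836
x = cos φ₁ sin φ₂ − sin φ₁ cos φ₂ cos Δλ = -0.025964
θ = atan2(y, x) = -103.5377° → 256.4623° (mod 360°)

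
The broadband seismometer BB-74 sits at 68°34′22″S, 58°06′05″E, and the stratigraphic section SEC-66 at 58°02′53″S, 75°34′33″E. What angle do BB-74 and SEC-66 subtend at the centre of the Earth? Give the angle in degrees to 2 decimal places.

13.03°

BB-74: φ = -68.57278°, λ = +58.10139°
SEC-66: φ = -58.04806°, λ = +75.57583°
Δφ = 10.5247°,  Δλ = 17.4744°
a = sin²(Δφ/2) + cos φ₁ cos φ₂ sin²(Δλ/2) = 0.012873
c = 2·arcsin(√a) = 0.227407 rad = 13.0295°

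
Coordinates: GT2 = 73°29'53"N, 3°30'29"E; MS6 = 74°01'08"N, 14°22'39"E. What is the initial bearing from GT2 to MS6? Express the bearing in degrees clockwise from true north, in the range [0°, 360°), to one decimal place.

GT2: φ = +73.49806°, λ = +3.50806°
MS6: φ = +74.01889°, λ = +14.37750°
Δλ = 10.8694°
y = sin Δλ · cos φ₂ = 0.051918
x = cos φ₁ sin φ₂ − sin φ₁ cos φ₂ cos Δλ = 0.013826
θ = atan2(y, x) = 75.0878° → 75.0878° (mod 360°)

75.1°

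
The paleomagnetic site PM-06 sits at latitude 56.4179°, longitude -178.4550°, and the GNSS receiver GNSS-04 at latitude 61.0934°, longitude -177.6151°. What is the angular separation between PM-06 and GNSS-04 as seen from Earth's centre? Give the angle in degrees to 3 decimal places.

4.696°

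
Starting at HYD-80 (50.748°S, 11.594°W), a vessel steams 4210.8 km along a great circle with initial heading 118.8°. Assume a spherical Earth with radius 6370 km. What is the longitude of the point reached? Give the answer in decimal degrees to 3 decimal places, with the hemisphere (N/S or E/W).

δ = d/R = 4210.8/6370 = 0.661036 rad
φ₂ = arcsin(sin φ₁ cos δ + cos φ₁ sin δ cos θ)
   = arcsin(-0.77437·0.78936 + 0.63273·0.61394·-0.48175) = -52.97709°
λ₂ = λ₁ + atan2(sin θ sin δ cos φ₁, cos δ − sin φ₁ sin φ₂) = 51.71995°

51.720°E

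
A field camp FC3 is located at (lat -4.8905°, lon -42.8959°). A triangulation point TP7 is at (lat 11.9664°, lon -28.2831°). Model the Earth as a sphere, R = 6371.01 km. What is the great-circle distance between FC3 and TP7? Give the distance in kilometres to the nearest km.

2475 km

Δφ = 16.8569°,  Δλ = 14.6128°
a = sin²(Δφ/2) + cos φ₁ cos φ₂ sin²(Δλ/2) = 0.037249
c = 2·arcsin(√a) = 0.388435 rad = 22.2557°
d = R·c = 6371.01 × 0.388435 = 2474.7 km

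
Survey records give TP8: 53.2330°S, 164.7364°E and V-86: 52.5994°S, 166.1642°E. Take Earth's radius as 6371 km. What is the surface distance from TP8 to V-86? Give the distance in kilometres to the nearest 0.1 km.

118.9 km

Δφ = 0.6336°,  Δλ = 1.4278°
a = sin²(Δφ/2) + cos φ₁ cos φ₂ sin²(Δλ/2) = 0.000087
c = 2·arcsin(√a) = 0.018656 rad = 1.0689°
d = R·c = 6371 × 0.018656 = 118.9 km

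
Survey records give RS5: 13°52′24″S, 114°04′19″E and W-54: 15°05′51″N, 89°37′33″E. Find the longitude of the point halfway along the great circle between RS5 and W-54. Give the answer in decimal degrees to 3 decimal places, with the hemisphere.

101.883°E

RS5: φ = -13.87333°, λ = +114.07194°
W-54: φ = +15.09750°, λ = +89.62583°
Bx = cos φ₂ cos Δλ = 0.878929,  By = cos φ₂ sin Δλ = -0.399553
φₘ = atan2(sin φ₁ + sin φ₂, √((cos φ₁ + Bx)² + By²)) = 0.62628°
λₘ = λ₁ + atan2(By, cos φ₁ + Bx) = 101.88315°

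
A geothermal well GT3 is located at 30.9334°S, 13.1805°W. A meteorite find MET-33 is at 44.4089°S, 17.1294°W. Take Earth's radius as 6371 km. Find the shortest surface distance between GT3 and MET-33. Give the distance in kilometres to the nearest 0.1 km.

Δφ = -13.4755°,  Δλ = -3.9489°
a = sin²(Δφ/2) + cos φ₁ cos φ₂ sin²(Δλ/2) = 0.014493
c = 2·arcsin(√a) = 0.241355 rad = 13.8286°
d = R·c = 6371 × 0.241355 = 1537.7 km

1537.7 km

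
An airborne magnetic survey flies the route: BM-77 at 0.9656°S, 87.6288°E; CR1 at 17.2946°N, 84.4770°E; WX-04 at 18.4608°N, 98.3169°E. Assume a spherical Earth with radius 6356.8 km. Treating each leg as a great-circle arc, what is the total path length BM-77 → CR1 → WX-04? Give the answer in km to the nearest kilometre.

BM-77→CR1: c = 0.323278 rad, d = 2055.01 km
CR1→WX-04: c = 0.230730 rad, d = 1466.70 km
Total = 2055.01 + 1466.70 = 3521.71 km

3522 km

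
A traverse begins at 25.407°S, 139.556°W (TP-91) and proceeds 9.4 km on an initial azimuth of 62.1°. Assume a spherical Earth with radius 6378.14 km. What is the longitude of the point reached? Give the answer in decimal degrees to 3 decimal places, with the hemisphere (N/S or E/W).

139.473°W

δ = d/R = 9.4/6378.14 = 0.001474 rad
φ₂ = arcsin(sin φ₁ cos δ + cos φ₁ sin δ cos θ)
   = arcsin(-0.42905·1.00000 + 0.90328·0.00147·0.46793) = -25.36746°
λ₂ = λ₁ + atan2(sin θ sin δ cos φ₁, cos δ − sin φ₁ sin φ₂) = -139.47341°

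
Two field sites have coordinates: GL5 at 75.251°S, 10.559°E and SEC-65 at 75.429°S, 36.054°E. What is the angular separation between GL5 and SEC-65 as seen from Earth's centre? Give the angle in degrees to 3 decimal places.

6.405°

Δφ = -0.1780°,  Δλ = 25.4950°
a = sin²(Δφ/2) + cos φ₁ cos φ₂ sin²(Δλ/2) = 0.003121
c = 2·arcsin(√a) = 0.111787 rad = 6.4049°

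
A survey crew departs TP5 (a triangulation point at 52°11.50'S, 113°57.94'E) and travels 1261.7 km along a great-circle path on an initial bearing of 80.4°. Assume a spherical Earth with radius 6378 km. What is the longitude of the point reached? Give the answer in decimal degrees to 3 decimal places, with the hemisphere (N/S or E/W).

TP5: φ = -52.19167°, λ = +113.96567°
δ = d/R = 1261.7/6378 = 0.197821 rad
φ₂ = arcsin(sin φ₁ cos δ + cos φ₁ sin δ cos θ)
   = arcsin(-0.79007·0.98050 + 0.61302·0.19653·0.16677) = -48.98740°
λ₂ = λ₁ + atan2(sin θ sin δ cos φ₁, cos δ − sin φ₁ sin φ₂) = 131.14096°

131.141°E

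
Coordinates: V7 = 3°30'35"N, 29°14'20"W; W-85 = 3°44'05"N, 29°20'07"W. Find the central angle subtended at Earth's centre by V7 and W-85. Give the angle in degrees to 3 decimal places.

0.245°

V7: φ = +3.50972°, λ = -29.23889°
W-85: φ = +3.73472°, λ = -29.33528°
Δφ = 0.2250°,  Δλ = -0.0964°
a = sin²(Δφ/2) + cos φ₁ cos φ₂ sin²(Δλ/2) = 0.000005
c = 2·arcsin(√a) = 0.004271 rad = 0.2447°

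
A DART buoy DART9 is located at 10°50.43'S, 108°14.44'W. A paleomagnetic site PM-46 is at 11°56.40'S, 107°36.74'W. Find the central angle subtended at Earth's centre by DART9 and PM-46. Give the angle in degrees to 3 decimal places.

DART9: φ = -10.84050°, λ = -108.24067°
PM-46: φ = -11.94000°, λ = -107.61233°
Δφ = -1.0995°,  Δλ = 0.6283°
a = sin²(Δφ/2) + cos φ₁ cos φ₂ sin²(Δλ/2) = 0.000121
c = 2·arcsin(√a) = 0.021996 rad = 1.2603°

1.260°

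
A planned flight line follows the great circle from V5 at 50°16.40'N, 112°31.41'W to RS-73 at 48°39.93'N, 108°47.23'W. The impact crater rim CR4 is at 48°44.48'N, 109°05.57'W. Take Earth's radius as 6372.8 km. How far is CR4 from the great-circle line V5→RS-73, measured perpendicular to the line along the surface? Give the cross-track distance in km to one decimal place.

V5: φ = +50.27333°, λ = -112.52350°
RS-73: φ = +48.66550°, λ = -108.78717°
CR4: φ = +48.74133°, λ = -109.09283°
δ₁₃ = central angle V5→CR4 = 0.047180 rad  (haversine)
θ₁₃ = bearing V5→CR4 = 123.203°,  θ₁₂ = bearing V5→RS-73 = 122.081°
dₓₜ = R·arcsin(sin δ₁₃ · sin(θ₁₃ − θ₁₂)) = 6372.8·arcsin(0.04716·sin(1.121°)) = 5.882 km
|dₓₜ| = 5.882 km

5.9 km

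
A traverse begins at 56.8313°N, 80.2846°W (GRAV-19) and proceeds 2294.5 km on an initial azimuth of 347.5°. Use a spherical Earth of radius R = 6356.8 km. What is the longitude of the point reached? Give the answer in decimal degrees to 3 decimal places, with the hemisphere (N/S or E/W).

99.186°W

δ = d/R = 2294.5/6356.8 = 0.360952 rad
φ₂ = arcsin(sin φ₁ cos δ + cos φ₁ sin δ cos θ)
   = arcsin(0.83706·0.93556 + 0.54711·0.35317·0.97630) = 76.35172°
λ₂ = λ₁ + atan2(sin θ sin δ cos φ₁, cos δ − sin φ₁ sin φ₂) = -99.18640°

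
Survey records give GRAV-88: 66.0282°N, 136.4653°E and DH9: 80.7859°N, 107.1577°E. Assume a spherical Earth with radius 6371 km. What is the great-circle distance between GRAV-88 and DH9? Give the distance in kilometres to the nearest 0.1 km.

1837.7 km

Δφ = 14.7577°,  Δλ = -29.3076°
a = sin²(Δφ/2) + cos φ₁ cos φ₂ sin²(Δλ/2) = 0.020658
c = 2·arcsin(√a) = 0.288454 rad = 16.5272°
d = R·c = 6371 × 0.288454 = 1837.7 km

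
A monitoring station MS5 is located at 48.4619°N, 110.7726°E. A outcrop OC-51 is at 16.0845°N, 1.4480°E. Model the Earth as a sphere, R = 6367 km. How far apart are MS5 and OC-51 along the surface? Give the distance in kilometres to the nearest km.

Δφ = -32.3774°,  Δλ = -109.3246°
a = sin²(Δφ/2) + cos φ₁ cos φ₂ sin²(Δλ/2) = 0.501734
c = 2·arcsin(√a) = 1.574265 rad = 90.1988°
d = R·c = 6367 × 1.574265 = 10023.3 km

10023 km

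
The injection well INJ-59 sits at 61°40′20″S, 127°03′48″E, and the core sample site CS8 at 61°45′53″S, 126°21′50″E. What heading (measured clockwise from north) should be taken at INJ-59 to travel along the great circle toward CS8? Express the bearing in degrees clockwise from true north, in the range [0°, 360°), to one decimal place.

INJ-59: φ = -61.67222°, λ = +127.06333°
CS8: φ = -61.76472°, λ = +126.36389°
Δλ = -0.6994°
y = sin Δλ · cos φ₂ = -0.005775
x = cos φ₁ sin φ₂ − sin φ₁ cos φ₂ cos Δλ = -0.001645
θ = atan2(y, x) = -105.9032° → 254.0968° (mod 360°)

254.1°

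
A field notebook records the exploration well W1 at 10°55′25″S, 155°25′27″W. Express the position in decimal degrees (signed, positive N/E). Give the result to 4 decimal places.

-10.9236°, -155.4242°

lat: 10.9236° S → -10.9236°
lon: 155.4242° W → -155.4242°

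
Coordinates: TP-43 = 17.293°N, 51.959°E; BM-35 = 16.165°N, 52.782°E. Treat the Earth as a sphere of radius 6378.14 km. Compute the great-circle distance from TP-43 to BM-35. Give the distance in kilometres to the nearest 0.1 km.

153.2 km

Δφ = -1.1280°,  Δλ = 0.8230°
a = sin²(Δφ/2) + cos φ₁ cos φ₂ sin²(Δλ/2) = 0.000144
c = 2·arcsin(√a) = 0.024017 rad = 1.3761°
d = R·c = 6378.14 × 0.024017 = 153.2 km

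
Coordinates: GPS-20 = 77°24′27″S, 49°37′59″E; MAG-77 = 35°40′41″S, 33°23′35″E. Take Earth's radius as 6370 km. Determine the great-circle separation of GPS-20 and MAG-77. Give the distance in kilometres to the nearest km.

4707 km

GPS-20: φ = -77.40750°, λ = +49.63306°
MAG-77: φ = -35.67806°, λ = +33.39306°
Δφ = 41.7294°,  Δλ = -16.2400°
a = sin²(Δφ/2) + cos φ₁ cos φ₂ sin²(Δλ/2) = 0.130385
c = 2·arcsin(√a) = 0.738870 rad = 42.3341°
d = R·c = 6370 × 0.738870 = 4706.6 km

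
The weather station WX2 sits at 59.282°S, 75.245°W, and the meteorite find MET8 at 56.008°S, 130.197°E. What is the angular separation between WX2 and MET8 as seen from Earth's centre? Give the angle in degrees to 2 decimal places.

62.94°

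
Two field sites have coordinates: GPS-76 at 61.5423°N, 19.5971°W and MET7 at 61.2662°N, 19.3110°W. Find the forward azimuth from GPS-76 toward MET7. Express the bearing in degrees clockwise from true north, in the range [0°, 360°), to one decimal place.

Δλ = 0.2861°
y = sin Δλ · cos φ₂ = 0.002401
x = cos φ₁ sin φ₂ − sin φ₁ cos φ₂ cos Δλ = -0.004814
θ = atan2(y, x) = 153.4947° → 153.4947° (mod 360°)

153.5°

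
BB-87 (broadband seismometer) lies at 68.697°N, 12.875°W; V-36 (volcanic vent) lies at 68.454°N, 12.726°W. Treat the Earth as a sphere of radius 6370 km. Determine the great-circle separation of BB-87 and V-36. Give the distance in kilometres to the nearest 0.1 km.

27.7 km

Δφ = -0.2430°,  Δλ = 0.1490°
a = sin²(Δφ/2) + cos φ₁ cos φ₂ sin²(Δλ/2) = 0.000005
c = 2·arcsin(√a) = 0.004346 rad = 0.2490°
d = R·c = 6370 × 0.004346 = 27.7 km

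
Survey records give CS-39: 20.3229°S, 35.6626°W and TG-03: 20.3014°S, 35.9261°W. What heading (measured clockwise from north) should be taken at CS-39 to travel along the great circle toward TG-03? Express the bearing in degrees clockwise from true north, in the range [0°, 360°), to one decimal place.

274.9°

Δλ = -0.2635°
y = sin Δλ · cos φ₂ = -0.004313
x = cos φ₁ sin φ₂ − sin φ₁ cos φ₂ cos Δλ = 0.000372
θ = atan2(y, x) = -85.0733° → 274.9267° (mod 360°)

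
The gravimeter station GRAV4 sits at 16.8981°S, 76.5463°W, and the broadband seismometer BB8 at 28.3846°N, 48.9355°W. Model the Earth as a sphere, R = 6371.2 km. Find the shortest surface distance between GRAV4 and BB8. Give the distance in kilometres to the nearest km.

5846 km

Δφ = 45.2827°,  Δλ = 27.6108°
a = sin²(Δφ/2) + cos φ₁ cos φ₂ sin²(Δλ/2) = 0.196128
c = 2·arcsin(√a) = 0.917581 rad = 52.5735°
d = R·c = 6371.2 × 0.917581 = 5846.1 km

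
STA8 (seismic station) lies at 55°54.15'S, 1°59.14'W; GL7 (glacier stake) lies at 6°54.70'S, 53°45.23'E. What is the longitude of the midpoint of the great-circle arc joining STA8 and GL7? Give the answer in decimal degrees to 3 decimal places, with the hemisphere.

34.253°E

STA8: φ = -55.90250°, λ = -1.98567°
GL7: φ = -6.91167°, λ = +53.75383°
Bx = cos φ₂ cos Δλ = 0.558865,  By = cos φ₂ sin Δλ = 0.820480
φₘ = atan2(sin φ₁ + sin φ₂, √((cos φ₁ + Bx)² + By²)) = -34.34591°
λₘ = λ₁ + atan2(By, cos φ₁ + Bx) = 34.25276°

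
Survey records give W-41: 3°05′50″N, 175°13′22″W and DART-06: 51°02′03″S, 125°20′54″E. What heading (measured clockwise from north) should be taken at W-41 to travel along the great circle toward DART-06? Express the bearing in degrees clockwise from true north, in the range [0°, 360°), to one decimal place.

214.3°

W-41: φ = +3.09722°, λ = -175.22278°
DART-06: φ = -51.03417°, λ = +125.34833°
Δλ = -59.4289°
y = sin Δλ · cos φ₂ = -0.541445
x = cos φ₁ sin φ₂ − sin φ₁ cos φ₂ cos Δλ = -0.793667
θ = atan2(y, x) = -145.6979° → 214.3021° (mod 360°)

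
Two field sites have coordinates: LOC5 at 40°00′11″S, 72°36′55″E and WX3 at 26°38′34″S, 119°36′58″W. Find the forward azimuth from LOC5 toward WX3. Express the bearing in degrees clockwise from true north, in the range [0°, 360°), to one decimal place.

168.2°

LOC5: φ = -40.00306°, λ = +72.61528°
WX3: φ = -26.64278°, λ = -119.61611°
Δλ = 167.7686°
y = sin Δλ · cos φ₂ = 0.189365
x = cos φ₁ sin φ₂ − sin φ₁ cos φ₂ cos Δλ = -0.905029
θ = atan2(y, x) = 168.1821° → 168.1821° (mod 360°)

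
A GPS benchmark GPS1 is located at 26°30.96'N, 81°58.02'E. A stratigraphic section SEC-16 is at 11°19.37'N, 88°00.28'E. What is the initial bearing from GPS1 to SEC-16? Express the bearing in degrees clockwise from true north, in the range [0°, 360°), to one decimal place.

GPS1: φ = +26.51600°, λ = +81.96700°
SEC-16: φ = +11.32283°, λ = +88.00467°
Δλ = 6.0377°
y = sin Δλ · cos φ₂ = 0.103135
x = cos φ₁ sin φ₂ − sin φ₁ cos φ₂ cos Δλ = -0.259646
θ = atan2(y, x) = 158.3363° → 158.3363° (mod 360°)

158.3°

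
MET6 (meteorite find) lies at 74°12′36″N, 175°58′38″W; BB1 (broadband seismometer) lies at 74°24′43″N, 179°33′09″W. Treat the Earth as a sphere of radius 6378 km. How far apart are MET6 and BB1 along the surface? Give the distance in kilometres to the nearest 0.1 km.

MET6: φ = +74.21000°, λ = -175.97722°
BB1: φ = +74.41194°, λ = -179.55250°
Δφ = 0.2019°,  Δλ = -3.5753°
a = sin²(Δφ/2) + cos φ₁ cos φ₂ sin²(Δλ/2) = 0.000074
c = 2·arcsin(√a) = 0.017235 rad = 0.9875°
d = R·c = 6378 × 0.017235 = 109.9 km

109.9 km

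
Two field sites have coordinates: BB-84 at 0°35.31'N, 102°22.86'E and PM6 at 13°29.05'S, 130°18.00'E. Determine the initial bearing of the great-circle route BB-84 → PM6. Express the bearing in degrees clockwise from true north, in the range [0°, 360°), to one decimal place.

118.0°

BB-84: φ = +0.58850°, λ = +102.38100°
PM6: φ = -13.48417°, λ = +130.30000°
Δλ = 27.9190°
y = sin Δλ · cos φ₂ = 0.455316
x = cos φ₁ sin φ₂ − sin φ₁ cos φ₂ cos Δλ = -0.241990
θ = atan2(y, x) = 117.9896° → 117.9896° (mod 360°)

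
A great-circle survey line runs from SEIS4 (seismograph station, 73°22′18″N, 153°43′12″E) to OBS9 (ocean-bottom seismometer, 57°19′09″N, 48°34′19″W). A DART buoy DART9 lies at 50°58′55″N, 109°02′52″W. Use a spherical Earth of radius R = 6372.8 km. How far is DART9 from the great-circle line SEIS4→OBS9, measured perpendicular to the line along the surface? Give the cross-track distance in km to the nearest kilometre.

3478 km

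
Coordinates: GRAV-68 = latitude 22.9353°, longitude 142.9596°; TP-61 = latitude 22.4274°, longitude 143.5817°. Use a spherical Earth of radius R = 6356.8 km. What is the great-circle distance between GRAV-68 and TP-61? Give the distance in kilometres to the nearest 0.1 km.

85.0 km

Δφ = -0.5079°,  Δλ = 0.6221°
a = sin²(Δφ/2) + cos φ₁ cos φ₂ sin²(Δλ/2) = 0.000045
c = 2·arcsin(√a) = 0.013377 rad = 0.7664°
d = R·c = 6356.8 × 0.013377 = 85.0 km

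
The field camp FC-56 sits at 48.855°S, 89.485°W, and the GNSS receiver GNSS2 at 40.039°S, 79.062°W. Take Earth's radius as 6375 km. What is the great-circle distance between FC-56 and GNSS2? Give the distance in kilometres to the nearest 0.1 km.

1281.2 km

Δφ = 8.8160°,  Δλ = 10.4230°
a = sin²(Δφ/2) + cos φ₁ cos φ₂ sin²(Δλ/2) = 0.010063
c = 2·arcsin(√a) = 0.200971 rad = 11.5148°
d = R·c = 6375 × 0.200971 = 1281.2 km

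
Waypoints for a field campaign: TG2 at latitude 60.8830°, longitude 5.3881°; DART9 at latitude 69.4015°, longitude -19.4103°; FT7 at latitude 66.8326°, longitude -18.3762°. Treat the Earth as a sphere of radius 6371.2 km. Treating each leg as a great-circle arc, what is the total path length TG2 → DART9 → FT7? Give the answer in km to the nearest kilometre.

1768 km

TG2→DART9: c = 0.232114 rad, d = 1478.84 km
DART9→FT7: c = 0.045336 rad, d = 288.84 km
Total = 1478.84 + 288.84 = 1767.69 km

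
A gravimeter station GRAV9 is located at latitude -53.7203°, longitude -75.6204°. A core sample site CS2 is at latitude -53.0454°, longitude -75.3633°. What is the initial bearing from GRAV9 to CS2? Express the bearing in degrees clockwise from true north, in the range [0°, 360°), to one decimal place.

Δλ = 0.2571°
y = sin Δλ · cos φ₂ = 0.002698
x = cos φ₁ sin φ₂ − sin φ₁ cos φ₂ cos Δλ = 0.011774
θ = atan2(y, x) = 12.9047° → 12.9047° (mod 360°)

12.9°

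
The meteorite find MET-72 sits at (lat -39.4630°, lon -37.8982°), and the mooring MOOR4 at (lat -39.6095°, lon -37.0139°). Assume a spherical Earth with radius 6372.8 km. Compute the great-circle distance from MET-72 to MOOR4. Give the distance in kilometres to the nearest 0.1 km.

Δφ = -0.1465°,  Δλ = 0.8843°
a = sin²(Δφ/2) + cos φ₁ cos φ₂ sin²(Δλ/2) = 0.000037
c = 2·arcsin(√a) = 0.012174 rad = 0.6975°
d = R·c = 6372.8 × 0.012174 = 77.6 km

77.6 km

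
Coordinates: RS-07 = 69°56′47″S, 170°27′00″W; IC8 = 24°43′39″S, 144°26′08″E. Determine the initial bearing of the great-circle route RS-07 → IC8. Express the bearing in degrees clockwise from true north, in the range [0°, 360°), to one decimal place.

305.5°

RS-07: φ = -69.94639°, λ = -170.45000°
IC8: φ = -24.72750°, λ = +144.43556°
Δλ = -45.1144°
y = sin Δλ · cos φ₂ = -0.643552
x = cos φ₁ sin φ₂ − sin φ₁ cos φ₂ cos Δλ = 0.458689
θ = atan2(y, x) = -54.5208° → 305.4792° (mod 360°)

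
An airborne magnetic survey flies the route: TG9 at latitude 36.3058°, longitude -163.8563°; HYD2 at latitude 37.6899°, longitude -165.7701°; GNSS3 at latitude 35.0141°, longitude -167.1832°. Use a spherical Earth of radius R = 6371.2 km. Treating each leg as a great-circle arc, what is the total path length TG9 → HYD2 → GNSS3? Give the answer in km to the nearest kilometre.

553 km

TG9→HYD2: c = 0.035988 rad, d = 229.28 km
HYD2→GNSS3: c = 0.050748 rad, d = 323.33 km
Total = 229.28 + 323.33 = 552.61 km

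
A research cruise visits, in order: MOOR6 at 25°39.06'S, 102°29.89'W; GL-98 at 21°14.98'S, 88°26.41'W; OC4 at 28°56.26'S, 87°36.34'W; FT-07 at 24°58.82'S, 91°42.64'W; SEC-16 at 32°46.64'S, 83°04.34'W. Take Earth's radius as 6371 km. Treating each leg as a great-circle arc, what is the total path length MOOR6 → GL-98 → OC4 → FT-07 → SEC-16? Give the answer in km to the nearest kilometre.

4179 km

MOOR6: φ = -25.65100°, λ = -102.49817°
GL-98: φ = -21.24967°, λ = -88.44017°
OC4: φ = -28.93767°, λ = -87.60567°
FT-07: φ = -24.98033°, λ = -91.71067°
SEC-16: φ = -32.77733°, λ = -83.07233°
MOOR6→GL-98: c = 0.237673 rad, d = 1514.21 km
GL-98→OC4: c = 0.134826 rad, d = 858.98 km
OC4→FT-07: c = 0.094050 rad, d = 599.19 km
FT-07→SEC-16: c = 0.189442 rad, d = 1206.94 km
Total = 1514.21 + 858.98 + 599.19 + 1206.94 = 4179.32 km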